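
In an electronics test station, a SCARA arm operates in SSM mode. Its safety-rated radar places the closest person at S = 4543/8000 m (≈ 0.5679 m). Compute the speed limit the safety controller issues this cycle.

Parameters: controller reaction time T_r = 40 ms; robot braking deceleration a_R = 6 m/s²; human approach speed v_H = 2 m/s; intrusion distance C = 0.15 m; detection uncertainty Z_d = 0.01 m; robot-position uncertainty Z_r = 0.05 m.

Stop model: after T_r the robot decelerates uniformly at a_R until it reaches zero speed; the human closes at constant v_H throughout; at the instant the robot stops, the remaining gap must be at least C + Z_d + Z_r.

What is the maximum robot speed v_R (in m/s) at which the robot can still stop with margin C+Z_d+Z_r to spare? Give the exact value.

collect terms ⇒ (1/12)·v_R² + (28/75)·v_R + (-2223/8000) = 0
  disc = (28/75)² − 4·(1/12)·(-2223/8000) = 83521/360000 ; √disc = 289/600
  v_R = (−(28/75) + 289/600) / (2·(1/12)) = 13/20 m/s
check:
T_s = v_R/a_R = (13/20)/6 = 0.1083 s
robot in T_r: 0.6500·0.0400 = 0.0260 m
robot under decel: 0.6500²/(2·6.0000) = 0.0352 m
human over T_r+T_s: 2.0000·(0.0400+0.1083) = 0.2967 m
C+Z_d+Z_r = 0.1500+0.0100+0.0500 = 0.2100 m
sum ≈ 0.0260+0.0352+0.2967+0.2100 ≈ 0.5679 m = S ✓

v_R_max = 13/20 m/s = 0.6500 m/s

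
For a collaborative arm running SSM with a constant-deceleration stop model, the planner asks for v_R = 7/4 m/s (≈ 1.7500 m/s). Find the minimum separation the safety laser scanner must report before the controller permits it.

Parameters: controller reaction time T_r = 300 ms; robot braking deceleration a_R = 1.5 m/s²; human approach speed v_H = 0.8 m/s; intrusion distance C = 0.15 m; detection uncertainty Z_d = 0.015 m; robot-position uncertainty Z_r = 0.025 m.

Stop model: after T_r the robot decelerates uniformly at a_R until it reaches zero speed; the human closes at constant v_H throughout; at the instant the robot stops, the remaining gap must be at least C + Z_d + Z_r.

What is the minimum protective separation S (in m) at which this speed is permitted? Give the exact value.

stop time T_s = (7/4)/(3/2) = 1.1667 s
robot covers v_R·T_r = 1.7500·0.3000 = 0.5250 m before braking
robot under decel: 1.7500²/(2·1.5000) = 1.0208 m
person approaches 0.8000·(0.3000+1.1667) = 1.1733 m
residual clearance needed = 0.1500+0.0150+0.0250 = 0.1900 m
S_min ≈ 0.5250+1.0208+1.1733+0.1900  ⇒  S_min = 3491/1200 m

S_min = 3491/1200 m = 2.9092 m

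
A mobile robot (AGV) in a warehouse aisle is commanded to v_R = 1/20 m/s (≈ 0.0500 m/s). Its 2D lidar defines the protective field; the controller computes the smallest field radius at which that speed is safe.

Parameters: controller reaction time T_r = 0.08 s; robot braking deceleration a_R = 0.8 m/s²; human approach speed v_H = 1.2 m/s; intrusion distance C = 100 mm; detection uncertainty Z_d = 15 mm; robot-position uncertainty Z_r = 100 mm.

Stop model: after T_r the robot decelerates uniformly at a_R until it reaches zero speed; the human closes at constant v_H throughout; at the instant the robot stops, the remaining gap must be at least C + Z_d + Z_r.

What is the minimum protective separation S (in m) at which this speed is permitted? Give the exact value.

stop time T_s = (1/20)/(4/5) = 0.0625 s
reaction-phase robot travel = 0.0500·0.0800 = 0.0040 m
braking distance = 0.0500²/(2·0.8000) = 0.0016 m
human closes 1.2000·0.1425 = 0.1710 m
residual clearance needed = 0.1000+0.0150+0.1000 = 0.2150 m
S_min ≈ 0.0040+0.0016+0.1710+0.2150  ⇒  S_min = 1253/3200 m

S_min = 1253/3200 m = 0.3916 m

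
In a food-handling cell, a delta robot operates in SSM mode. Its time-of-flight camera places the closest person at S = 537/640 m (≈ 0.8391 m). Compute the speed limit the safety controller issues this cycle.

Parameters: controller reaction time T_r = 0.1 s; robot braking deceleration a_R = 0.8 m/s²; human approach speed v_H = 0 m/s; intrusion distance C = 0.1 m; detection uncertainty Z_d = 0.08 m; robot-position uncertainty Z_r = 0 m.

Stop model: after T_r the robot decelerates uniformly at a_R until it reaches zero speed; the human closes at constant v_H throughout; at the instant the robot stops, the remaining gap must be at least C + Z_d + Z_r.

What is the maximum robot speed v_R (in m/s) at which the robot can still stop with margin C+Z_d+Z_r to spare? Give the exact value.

v_R_max = 19/20 m/s = 0.9500 m/s

quadratic (5/8)·v² + (1/10)·v + (-2109/3200) = 0
  disc = (1/10)² − 4·(5/8)·(-2109/3200) = 10609/6400 ; √disc = 103/80
  v_R = (−(1/10) + 103/80) / (2·(5/8)) = 19/20 m/s
check:
T_s = v_R/a_R = (19/20)/(4/5) = 1.1875 s
robot covers v_R·T_r = 0.9500·0.1000 = 0.0950 m before braking
robot under decel: 0.9500²/(2·0.8000) = 0.5641 m
human closes 0.0000·1.2875 = 0.0000 m
C+Z_d+Z_r = 0.1000+0.0800+0.0000 = 0.1800 m
sum ≈ 0.0950+0.5641+0.0000+0.1800 ≈ 0.8391 m = S ✓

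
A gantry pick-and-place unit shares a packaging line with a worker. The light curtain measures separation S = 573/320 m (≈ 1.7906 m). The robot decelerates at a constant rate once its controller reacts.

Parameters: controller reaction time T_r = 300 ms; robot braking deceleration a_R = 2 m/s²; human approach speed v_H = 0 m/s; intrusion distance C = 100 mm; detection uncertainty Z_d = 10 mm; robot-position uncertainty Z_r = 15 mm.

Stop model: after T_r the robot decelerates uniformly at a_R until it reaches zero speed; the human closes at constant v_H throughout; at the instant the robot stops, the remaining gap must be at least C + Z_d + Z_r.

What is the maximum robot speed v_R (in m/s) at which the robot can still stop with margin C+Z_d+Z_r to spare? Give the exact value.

quadratic (1/4)·v² + (3/10)·v + (-533/320) = 0
  disc = (3/10)² − 4·(1/4)·(-533/320) = 2809/1600 ; √disc = 53/40
  v_R = (−(3/10) + 53/40) / (2·(1/4)) = 41/20 m/s
check:
braking lasts T_s = (41/20)/2 = 1.0250 s
robot covers v_R·T_r = 2.0500·0.3000 = 0.6150 m before braking
robot covers 2.0500·1.0250 − ½·2.0000·1.0250² = 1.0506 m while stopping
person approaches 0.0000·(0.3000+1.0250) = 0.0000 m
C+Z_d+Z_r = 0.1000+0.0100+0.0150 = 0.1250 m
sum ≈ 0.6150+1.0506+0.0000+0.1250 ≈ 1.7906 m = S ✓

v_R_max = 41/20 m/s = 2.0500 m/s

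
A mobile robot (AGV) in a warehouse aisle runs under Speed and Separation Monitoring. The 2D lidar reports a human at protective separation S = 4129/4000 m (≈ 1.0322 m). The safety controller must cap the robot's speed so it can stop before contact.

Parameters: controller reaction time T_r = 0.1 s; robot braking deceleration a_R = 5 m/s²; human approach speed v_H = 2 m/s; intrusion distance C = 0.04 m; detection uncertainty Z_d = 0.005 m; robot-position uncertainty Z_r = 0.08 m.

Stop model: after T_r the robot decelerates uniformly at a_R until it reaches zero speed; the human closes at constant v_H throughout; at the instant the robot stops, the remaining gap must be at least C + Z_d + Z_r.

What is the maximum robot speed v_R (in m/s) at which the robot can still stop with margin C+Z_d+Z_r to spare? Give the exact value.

at the boundary: (1/10)·v² + (1/2)·v + (-2829/4000) = 0
  disc = (1/2)² − 4·(1/10)·(-2829/4000) = 5329/10000 ; √disc = 73/100
  v_R = (−(1/2) + 73/100) / (2·(1/10)) = 23/20 m/s
check:
braking lasts T_s = (23/20)/5 = 0.2300 s
robot in T_r: 1.1500·0.1000 = 0.1150 m
robot under decel: 1.1500²/(2·5.0000) = 0.1323 m
human closes 2.0000·0.3300 = 0.6600 m
margins: 0.0400+0.0050+0.0800 = 0.1250 m
sum ≈ 0.1150+0.1323+0.6600+0.1250 ≈ 1.0322 m = S ✓

v_R_max = 23/20 m/s = 1.1500 m/s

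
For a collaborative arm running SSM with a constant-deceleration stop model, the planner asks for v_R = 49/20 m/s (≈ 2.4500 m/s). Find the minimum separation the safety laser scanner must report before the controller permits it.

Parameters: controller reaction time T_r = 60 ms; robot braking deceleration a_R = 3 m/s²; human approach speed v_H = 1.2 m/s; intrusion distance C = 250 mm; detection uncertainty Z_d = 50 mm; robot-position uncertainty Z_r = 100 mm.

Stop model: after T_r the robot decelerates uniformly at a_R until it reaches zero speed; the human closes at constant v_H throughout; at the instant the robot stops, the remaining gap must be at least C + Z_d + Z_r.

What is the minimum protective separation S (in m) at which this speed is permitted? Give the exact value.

S_min = 31193/12000 m = 2.5994 m

T_s = v_R/a_R = (49/20)/3 = 0.8167 s
robot in T_r: 2.4500·0.0600 = 0.1470 m
braking distance = 2.4500²/(2·3.0000) = 1.0004 m
human closes 1.2000·0.8767 = 1.0520 m
margins: 0.2500+0.0500+0.1000 = 0.4000 m
S_min ≈ 0.1470+1.0004+1.0520+0.4000  ⇒  S_min = 31193/12000 m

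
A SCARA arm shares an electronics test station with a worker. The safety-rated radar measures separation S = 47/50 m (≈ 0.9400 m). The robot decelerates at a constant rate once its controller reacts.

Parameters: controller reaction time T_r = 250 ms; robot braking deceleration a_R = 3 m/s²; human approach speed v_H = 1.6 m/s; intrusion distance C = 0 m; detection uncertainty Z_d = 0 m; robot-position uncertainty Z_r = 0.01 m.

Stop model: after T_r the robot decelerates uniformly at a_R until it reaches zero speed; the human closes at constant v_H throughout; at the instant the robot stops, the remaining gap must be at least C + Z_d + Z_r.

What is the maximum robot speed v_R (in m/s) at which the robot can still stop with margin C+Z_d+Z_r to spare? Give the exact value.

collect terms ⇒ (1/6)·v_R² + (47/60)·v_R + (-53/100) = 0
  disc = (47/60)² − 4·(1/6)·(-53/100) = 3481/3600 ; √disc = 59/60
  v_R = (−(47/60) + 59/60) / (2·(1/6)) = 3/5 m/s
check:
braking lasts T_s = (3/5)/3 = 0.2000 s
robot covers v_R·T_r = 0.6000·0.2500 = 0.1500 m before braking
robot under decel: 0.6000²/(2·3.0000) = 0.0600 m
human closes 1.6000·0.4500 = 0.7200 m
C+Z_d+Z_r = 0.0000+0.0000+0.0100 = 0.0100 m
sum ≈ 0.1500+0.0600+0.7200+0.0100 ≈ 0.9400 m = S ✓

v_R_max = 3/5 m/s = 0.6000 m/s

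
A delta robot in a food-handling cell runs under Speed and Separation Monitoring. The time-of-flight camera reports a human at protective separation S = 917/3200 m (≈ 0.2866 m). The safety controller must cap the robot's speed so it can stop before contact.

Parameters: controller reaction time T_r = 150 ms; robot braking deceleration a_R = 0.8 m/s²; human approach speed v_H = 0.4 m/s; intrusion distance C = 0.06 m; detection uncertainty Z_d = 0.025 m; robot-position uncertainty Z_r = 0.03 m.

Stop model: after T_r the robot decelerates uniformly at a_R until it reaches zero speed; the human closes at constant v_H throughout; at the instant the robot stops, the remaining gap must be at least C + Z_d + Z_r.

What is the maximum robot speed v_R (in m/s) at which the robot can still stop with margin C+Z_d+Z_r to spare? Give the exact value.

at the boundary: (5/8)·v² + (13/20)·v + (-357/3200) = 0
  disc = (13/20)² − 4·(5/8)·(-357/3200) = 4489/6400 ; √disc = 67/80
  v_R = (−(13/20) + 67/80) / (2·(5/8)) = 3/20 m/s
check:
T_s = v_R/a_R = (3/20)/(4/5) = 0.1875 s
robot covers v_R·T_r = 0.1500·0.1500 = 0.0225 m before braking
robot covers 0.1500·0.1875 − ½·0.8000·0.1875² = 0.0141 m while stopping
person approaches 0.4000·(0.1500+0.1875) = 0.1350 m
margins: 0.0600+0.0250+0.0300 = 0.1150 m
sum ≈ 0.0225+0.0141+0.1350+0.1150 ≈ 0.2866 m = S ✓

v_R_max = 3/20 m/s = 0.1500 m/s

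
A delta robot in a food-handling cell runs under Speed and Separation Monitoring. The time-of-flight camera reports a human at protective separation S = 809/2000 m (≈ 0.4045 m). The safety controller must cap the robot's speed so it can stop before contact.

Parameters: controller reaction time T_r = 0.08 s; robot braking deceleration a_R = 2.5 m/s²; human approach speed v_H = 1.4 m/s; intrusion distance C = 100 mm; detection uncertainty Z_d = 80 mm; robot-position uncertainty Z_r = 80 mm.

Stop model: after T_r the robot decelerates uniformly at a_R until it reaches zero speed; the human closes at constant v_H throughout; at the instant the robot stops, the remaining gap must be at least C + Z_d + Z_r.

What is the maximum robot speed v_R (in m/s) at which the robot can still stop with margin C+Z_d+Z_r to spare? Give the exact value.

quadratic (1/5)·v² + (16/25)·v + (-13/400) = 0
  disc = (16/25)² − 4·(1/5)·(-13/400) = 1089/2500 ; √disc = 33/50
  v_R = (−(16/25) + 33/50) / (2·(1/5)) = 1/20 m/s
check:
braking lasts T_s = (1/20)/(5/2) = 0.0200 s
reaction-phase robot travel = 0.0500·0.0800 = 0.0040 m
robot under decel: 0.0500²/(2·2.5000) = 0.0005 m
human closes 1.4000·0.1000 = 0.1400 m
margins: 0.1000+0.0800+0.0800 = 0.2600 m
sum ≈ 0.0040+0.0005+0.1400+0.2600 ≈ 0.4045 m = S ✓

v_R_max = 1/20 m/s = 0.0500 m/s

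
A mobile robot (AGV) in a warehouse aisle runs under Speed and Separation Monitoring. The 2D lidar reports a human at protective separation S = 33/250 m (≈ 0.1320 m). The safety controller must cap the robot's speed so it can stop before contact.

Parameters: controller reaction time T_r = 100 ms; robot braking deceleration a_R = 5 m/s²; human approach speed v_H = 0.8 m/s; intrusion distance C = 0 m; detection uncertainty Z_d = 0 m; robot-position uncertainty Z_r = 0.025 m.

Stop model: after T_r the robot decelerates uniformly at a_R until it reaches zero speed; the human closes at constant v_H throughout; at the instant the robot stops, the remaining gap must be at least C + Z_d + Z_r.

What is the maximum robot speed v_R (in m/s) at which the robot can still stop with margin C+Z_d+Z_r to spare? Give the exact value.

v_R_max = 1/10 m/s = 0.1000 m/s

collect terms ⇒ (1/10)·v_R² + (13/50)·v_R + (-27/1000) = 0
  disc = (13/50)² − 4·(1/10)·(-27/1000) = 49/625 ; √disc = 7/25
  v_R = (−(13/50) + 7/25) / (2·(1/10)) = 1/10 m/s
check:
T_s = v_R/a_R = (1/10)/5 = 0.0200 s
robot in T_r: 0.1000·0.1000 = 0.0100 m
braking distance = 0.1000²/(2·5.0000) = 0.0010 m
human over T_r+T_s: 0.8000·(0.1000+0.0200) = 0.0960 m
margins: 0.0000+0.0000+0.0250 = 0.0250 m
sum ≈ 0.0100+0.0010+0.0960+0.0250 ≈ 0.1320 m = S ✓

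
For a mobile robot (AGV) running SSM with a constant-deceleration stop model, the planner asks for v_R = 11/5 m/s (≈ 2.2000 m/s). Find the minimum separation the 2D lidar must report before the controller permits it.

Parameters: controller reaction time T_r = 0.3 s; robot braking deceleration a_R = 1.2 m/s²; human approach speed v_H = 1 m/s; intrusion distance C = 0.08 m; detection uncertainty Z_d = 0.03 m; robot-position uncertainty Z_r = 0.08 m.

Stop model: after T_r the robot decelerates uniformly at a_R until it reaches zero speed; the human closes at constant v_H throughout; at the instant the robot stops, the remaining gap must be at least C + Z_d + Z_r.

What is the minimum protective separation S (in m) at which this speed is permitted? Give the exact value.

S_min = 5 m = 5.0000 m

stop time T_s = (11/5)/(6/5) = 1.8333 s
robot in T_r: 2.2000·0.3000 = 0.6600 m
robot covers 2.2000·1.8333 − ½·1.2000·1.8333² = 2.0167 m while stopping
human closes 1.0000·2.1333 = 2.1333 m
residual clearance needed = 0.0800+0.0300+0.0800 = 0.1900 m
S_min ≈ 0.6600+2.0167+2.1333+0.1900  ⇒  S_min = 5 m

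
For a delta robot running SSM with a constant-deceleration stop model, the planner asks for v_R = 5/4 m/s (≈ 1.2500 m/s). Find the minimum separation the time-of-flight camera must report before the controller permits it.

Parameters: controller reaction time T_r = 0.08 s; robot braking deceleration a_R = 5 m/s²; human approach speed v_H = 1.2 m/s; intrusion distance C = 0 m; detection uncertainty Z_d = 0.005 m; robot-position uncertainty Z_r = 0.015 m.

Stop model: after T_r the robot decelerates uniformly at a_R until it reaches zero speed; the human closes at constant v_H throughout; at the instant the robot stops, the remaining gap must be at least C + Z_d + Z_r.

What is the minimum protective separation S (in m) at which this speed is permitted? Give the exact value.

S_min = 2689/4000 m = 0.6723 m

stop time T_s = (5/4)/5 = 0.2500 s
reaction-phase robot travel = 1.2500·0.0800 = 0.1000 m
robot covers 1.2500·0.2500 − ½·5.0000·0.2500² = 0.1562 m while stopping
person approaches 1.2000·(0.0800+0.2500) = 0.3960 m
residual clearance needed = 0.0000+0.0050+0.0150 = 0.0200 m
S_min ≈ 0.1000+0.1562+0.3960+0.0200  ⇒  S_min = 2689/4000 m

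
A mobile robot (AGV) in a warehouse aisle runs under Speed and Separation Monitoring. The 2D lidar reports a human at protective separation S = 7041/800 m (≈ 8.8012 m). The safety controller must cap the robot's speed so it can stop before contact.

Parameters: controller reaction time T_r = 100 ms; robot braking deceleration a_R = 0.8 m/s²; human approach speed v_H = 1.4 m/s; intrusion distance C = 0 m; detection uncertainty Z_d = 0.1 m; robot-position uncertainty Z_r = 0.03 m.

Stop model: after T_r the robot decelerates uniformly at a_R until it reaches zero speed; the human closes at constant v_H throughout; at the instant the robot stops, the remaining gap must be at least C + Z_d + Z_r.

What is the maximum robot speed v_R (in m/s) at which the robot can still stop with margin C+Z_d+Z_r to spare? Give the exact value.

collect terms ⇒ (5/8)·v_R² + (37/20)·v_R + (-273/32) = 0
  disc = (37/20)² − 4·(5/8)·(-273/32) = 39601/1600 ; √disc = 199/40
  v_R = (−(37/20) + 199/40) / (2·(5/8)) = 5/2 m/s
check:
T_s = v_R/a_R = (5/2)/(4/5) = 3.1250 s
robot covers v_R·T_r = 2.5000·0.1000 = 0.2500 m before braking
robot under decel: 2.5000²/(2·0.8000) = 3.9062 m
human over T_r+T_s: 1.4000·(0.1000+3.1250) = 4.5150 m
C+Z_d+Z_r = 0.0000+0.1000+0.0300 = 0.1300 m
sum ≈ 0.2500+3.9062+4.5150+0.1300 ≈ 8.8012 m = S ✓

v_R_max = 5/2 m/s = 2.5000 m/s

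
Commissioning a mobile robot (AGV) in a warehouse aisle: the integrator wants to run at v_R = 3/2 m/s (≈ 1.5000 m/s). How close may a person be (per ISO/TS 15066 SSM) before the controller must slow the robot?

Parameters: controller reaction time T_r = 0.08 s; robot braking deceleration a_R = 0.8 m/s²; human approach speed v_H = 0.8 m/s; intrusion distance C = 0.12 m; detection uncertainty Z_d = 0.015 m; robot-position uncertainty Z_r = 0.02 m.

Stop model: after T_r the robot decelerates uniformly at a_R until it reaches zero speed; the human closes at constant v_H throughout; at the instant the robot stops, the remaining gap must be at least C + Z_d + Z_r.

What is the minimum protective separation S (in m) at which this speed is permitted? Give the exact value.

S_min = 12981/4000 m = 3.2452 m

T_s = v_R/a_R = (3/2)/(4/5) = 1.8750 s
robot in T_r: 1.5000·0.0800 = 0.1200 m
robot covers 1.5000·1.8750 − ½·0.8000·1.8750² = 1.4062 m while stopping
person approaches 0.8000·(0.0800+1.8750) = 1.5640 m
margins: 0.1200+0.0150+0.0200 = 0.1550 m
S_min ≈ 0.1200+1.4062+1.5640+0.1550  ⇒  S_min = 12981/4000 m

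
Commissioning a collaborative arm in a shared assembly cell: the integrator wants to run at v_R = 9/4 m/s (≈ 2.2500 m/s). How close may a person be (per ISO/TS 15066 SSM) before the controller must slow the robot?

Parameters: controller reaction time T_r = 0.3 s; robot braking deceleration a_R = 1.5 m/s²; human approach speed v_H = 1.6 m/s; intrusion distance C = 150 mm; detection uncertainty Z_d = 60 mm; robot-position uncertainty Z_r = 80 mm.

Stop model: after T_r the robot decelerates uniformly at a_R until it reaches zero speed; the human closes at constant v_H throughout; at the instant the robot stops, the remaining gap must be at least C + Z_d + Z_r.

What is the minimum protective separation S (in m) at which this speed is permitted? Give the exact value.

S_min = 2213/400 m = 5.5325 m

stop time T_s = (9/4)/(3/2) = 1.5000 s
reaction-phase robot travel = 2.2500·0.3000 = 0.6750 m
robot under decel: 2.2500²/(2·1.5000) = 1.6875 m
human closes 1.6000·1.8000 = 2.8800 m
residual clearance needed = 0.1500+0.0600+0.0800 = 0.2900 m
S_min ≈ 0.6750+1.6875+2.8800+0.2900  ⇒  S_min = 2213/400 m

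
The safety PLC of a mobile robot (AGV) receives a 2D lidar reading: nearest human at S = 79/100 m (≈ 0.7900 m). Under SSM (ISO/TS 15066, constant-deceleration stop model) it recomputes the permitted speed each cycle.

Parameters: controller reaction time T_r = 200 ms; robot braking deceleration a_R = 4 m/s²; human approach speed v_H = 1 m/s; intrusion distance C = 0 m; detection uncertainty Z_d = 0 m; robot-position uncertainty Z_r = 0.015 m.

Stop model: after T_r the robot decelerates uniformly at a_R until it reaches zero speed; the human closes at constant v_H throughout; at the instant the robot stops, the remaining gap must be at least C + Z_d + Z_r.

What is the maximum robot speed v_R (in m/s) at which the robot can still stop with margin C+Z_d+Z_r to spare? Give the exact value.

v_R_max = 1 m/s = 1.0000 m/s

at the boundary: (1/8)·v² + (9/20)·v + (-23/40) = 0
  disc = (9/20)² − 4·(1/8)·(-23/40) = 49/100 ; √disc = 7/10
  v_R = (−(9/20) + 7/10) / (2·(1/8)) = 1 m/s
check:
T_s = v_R/a_R = 1/4 = 0.2500 s
robot in T_r: 1.0000·0.2000 = 0.2000 m
robot covers 1.0000·0.2500 − ½·4.0000·0.2500² = 0.1250 m while stopping
human closes 1.0000·0.4500 = 0.4500 m
margins: 0.0000+0.0000+0.0150 = 0.0150 m
sum ≈ 0.2000+0.1250+0.4500+0.0150 ≈ 0.7900 m = S ✓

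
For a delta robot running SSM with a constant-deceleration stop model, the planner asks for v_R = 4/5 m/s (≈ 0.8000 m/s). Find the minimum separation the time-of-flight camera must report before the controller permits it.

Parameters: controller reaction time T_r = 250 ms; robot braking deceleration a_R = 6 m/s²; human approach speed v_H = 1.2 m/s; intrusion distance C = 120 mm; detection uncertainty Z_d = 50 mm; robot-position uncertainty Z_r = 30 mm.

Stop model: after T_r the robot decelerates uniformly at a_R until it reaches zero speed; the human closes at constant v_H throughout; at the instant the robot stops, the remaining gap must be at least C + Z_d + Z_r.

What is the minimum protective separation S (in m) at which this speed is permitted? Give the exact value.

braking lasts T_s = (4/5)/6 = 0.1333 s
robot in T_r: 0.8000·0.2500 = 0.2000 m
robot under decel: 0.8000²/(2·6.0000) = 0.0533 m
human over T_r+T_s: 1.2000·(0.2500+0.1333) = 0.4600 m
C+Z_d+Z_r = 0.1200+0.0500+0.0300 = 0.2000 m
S_min ≈ 0.2000+0.0533+0.4600+0.2000  ⇒  S_min = 137/150 m

S_min = 137/150 m = 0.9133 m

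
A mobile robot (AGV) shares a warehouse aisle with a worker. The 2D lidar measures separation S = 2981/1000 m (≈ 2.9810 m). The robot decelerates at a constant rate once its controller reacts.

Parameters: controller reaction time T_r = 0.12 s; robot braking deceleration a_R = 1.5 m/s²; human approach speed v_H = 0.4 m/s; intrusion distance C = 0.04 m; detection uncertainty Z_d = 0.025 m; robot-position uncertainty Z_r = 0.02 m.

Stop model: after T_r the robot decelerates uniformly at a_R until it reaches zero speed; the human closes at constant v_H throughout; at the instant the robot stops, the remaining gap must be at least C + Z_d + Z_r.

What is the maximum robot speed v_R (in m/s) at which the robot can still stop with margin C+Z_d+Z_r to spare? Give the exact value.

v_R_max = 12/5 m/s = 2.4000 m/s

at the boundary: (1/3)·v² + (29/75)·v + (-356/125) = 0
  disc = (29/75)² − 4·(1/3)·(-356/125) = 22201/5625 ; √disc = 149/75
  v_R = (−(29/75) + 149/75) / (2·(1/3)) = 12/5 m/s
check:
T_s = v_R/a_R = (12/5)/(3/2) = 1.6000 s
robot in T_r: 2.4000·0.1200 = 0.2880 m
robot covers 2.4000·1.6000 − ½·1.5000·1.6000² = 1.9200 m while stopping
human over T_r+T_s: 0.4000·(0.1200+1.6000) = 0.6880 m
margins: 0.0400+0.0250+0.0200 = 0.0850 m
sum ≈ 0.2880+1.9200+0.6880+0.0850 ≈ 2.9810 m = S ✓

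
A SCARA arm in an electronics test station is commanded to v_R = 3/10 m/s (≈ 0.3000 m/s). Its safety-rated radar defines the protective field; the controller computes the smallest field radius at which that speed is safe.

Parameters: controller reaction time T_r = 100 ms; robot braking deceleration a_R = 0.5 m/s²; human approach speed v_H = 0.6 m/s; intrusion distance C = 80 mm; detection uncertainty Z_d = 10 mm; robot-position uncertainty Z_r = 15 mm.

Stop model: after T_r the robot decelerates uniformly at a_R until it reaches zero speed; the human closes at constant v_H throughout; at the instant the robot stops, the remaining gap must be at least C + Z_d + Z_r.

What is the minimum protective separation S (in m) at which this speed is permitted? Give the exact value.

S_min = 129/200 m = 0.6450 m

T_s = v_R/a_R = (3/10)/(1/2) = 0.6000 s
robot in T_r: 0.3000·0.1000 = 0.0300 m
robot covers 0.3000·0.6000 − ½·0.5000·0.6000² = 0.0900 m while stopping
human closes 0.6000·0.7000 = 0.4200 m
C+Z_d+Z_r = 0.0800+0.0100+0.0150 = 0.1050 m
S_min ≈ 0.0300+0.0900+0.4200+0.1050  ⇒  S_min = 129/200 m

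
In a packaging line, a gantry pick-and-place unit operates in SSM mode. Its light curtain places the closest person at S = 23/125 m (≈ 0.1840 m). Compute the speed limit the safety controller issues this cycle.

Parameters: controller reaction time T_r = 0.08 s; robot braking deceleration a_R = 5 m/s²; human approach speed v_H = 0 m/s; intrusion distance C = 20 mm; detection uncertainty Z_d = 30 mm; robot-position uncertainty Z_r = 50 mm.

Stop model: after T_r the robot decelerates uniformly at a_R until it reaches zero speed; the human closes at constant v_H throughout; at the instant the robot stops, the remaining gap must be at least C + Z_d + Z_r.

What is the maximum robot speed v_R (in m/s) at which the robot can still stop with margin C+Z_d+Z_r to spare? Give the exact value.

v_R_max = 3/5 m/s = 0.6000 m/s

at the boundary: (1/10)·v² + (2/25)·v + (-21/250) = 0
  disc = (2/25)² − 4·(1/10)·(-21/250) = 1/25 ; √disc = 1/5
  v_R = (−(2/25) + 1/5) / (2·(1/10)) = 3/5 m/s
check:
braking lasts T_s = (3/5)/5 = 0.1200 s
robot covers v_R·T_r = 0.6000·0.0800 = 0.0480 m before braking
braking distance = 0.6000²/(2·5.0000) = 0.0360 m
human over T_r+T_s: 0.0000·(0.0800+0.1200) = 0.0000 m
C+Z_d+Z_r = 0.0200+0.0300+0.0500 = 0.1000 m
sum ≈ 0.0480+0.0360+0.0000+0.1000 ≈ 0.1840 m = S ✓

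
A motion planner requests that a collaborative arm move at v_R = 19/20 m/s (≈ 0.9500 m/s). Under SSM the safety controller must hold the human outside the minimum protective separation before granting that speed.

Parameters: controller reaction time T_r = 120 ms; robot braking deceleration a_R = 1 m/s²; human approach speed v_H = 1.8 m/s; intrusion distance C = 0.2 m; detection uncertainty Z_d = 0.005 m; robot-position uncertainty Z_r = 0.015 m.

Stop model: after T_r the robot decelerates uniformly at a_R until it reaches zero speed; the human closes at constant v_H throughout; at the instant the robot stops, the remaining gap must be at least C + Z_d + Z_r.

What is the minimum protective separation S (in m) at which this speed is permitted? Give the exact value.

braking lasts T_s = (19/20)/1 = 0.9500 s
robot covers v_R·T_r = 0.9500·0.1200 = 0.1140 m before braking
braking distance = 0.9500²/(2·1.0000) = 0.4512 m
person approaches 1.8000·(0.1200+0.9500) = 1.9260 m
margins: 0.2000+0.0050+0.0150 = 0.2200 m
S_min ≈ 0.1140+0.4512+1.9260+0.2200  ⇒  S_min = 2169/800 m

S_min = 2169/800 m = 2.7113 m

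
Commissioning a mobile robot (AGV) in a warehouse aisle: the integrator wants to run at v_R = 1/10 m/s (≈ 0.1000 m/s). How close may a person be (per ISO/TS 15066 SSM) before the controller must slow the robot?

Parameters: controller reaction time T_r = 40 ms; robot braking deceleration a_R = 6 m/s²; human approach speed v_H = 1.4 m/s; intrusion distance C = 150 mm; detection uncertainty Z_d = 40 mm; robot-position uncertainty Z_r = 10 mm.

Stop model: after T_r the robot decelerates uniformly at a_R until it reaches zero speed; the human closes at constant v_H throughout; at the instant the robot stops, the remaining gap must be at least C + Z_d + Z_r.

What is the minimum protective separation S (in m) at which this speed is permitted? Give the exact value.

S_min = 341/1200 m = 0.2842 m

T_s = v_R/a_R = (1/10)/6 = 0.0167 s
robot covers v_R·T_r = 0.1000·0.0400 = 0.0040 m before braking
robot covers 0.1000·0.0167 − ½·6.0000·0.0167² = 0.0008 m while stopping
human closes 1.4000·0.0567 = 0.0793 m
C+Z_d+Z_r = 0.1500+0.0400+0.0100 = 0.2000 m
S_min ≈ 0.0040+0.0008+0.0793+0.2000  ⇒  S_min = 341/1200 m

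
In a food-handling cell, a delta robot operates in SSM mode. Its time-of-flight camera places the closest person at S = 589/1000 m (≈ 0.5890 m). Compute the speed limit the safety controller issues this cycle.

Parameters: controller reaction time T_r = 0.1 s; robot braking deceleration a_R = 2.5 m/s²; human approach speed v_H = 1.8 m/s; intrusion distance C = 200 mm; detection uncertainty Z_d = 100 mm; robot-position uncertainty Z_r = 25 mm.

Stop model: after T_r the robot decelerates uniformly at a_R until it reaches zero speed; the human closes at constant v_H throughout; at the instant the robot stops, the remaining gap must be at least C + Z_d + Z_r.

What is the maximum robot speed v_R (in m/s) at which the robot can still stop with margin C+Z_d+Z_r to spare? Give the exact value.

v_R_max = 1/10 m/s = 0.1000 m/s

at the boundary: (1/5)·v² + (41/50)·v + (-21/250) = 0
  disc = (41/50)² − 4·(1/5)·(-21/250) = 1849/2500 ; √disc = 43/50
  v_R = (−(41/50) + 43/50) / (2·(1/5)) = 1/10 m/s
check:
stop time T_s = (1/10)/(5/2) = 0.0400 s
robot in T_r: 0.1000·0.1000 = 0.0100 m
robot under decel: 0.1000²/(2·2.5000) = 0.0020 m
human closes 1.8000·0.1400 = 0.2520 m
residual clearance needed = 0.2000+0.1000+0.0250 = 0.3250 m
sum ≈ 0.0100+0.0020+0.2520+0.3250 ≈ 0.5890 m = S ✓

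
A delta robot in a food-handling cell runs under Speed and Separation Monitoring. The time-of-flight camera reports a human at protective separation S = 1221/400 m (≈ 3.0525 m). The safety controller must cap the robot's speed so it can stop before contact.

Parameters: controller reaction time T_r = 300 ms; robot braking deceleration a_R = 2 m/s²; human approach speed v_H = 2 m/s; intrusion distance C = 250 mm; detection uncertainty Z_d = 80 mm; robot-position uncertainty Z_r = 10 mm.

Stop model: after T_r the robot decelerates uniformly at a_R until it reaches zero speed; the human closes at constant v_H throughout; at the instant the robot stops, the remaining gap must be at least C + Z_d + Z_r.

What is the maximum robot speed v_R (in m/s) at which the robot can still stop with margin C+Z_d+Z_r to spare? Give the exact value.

v_R_max = 13/10 m/s = 1.3000 m/s

at the boundary: (1/4)·v² + (13/10)·v + (-169/80) = 0
  disc = (13/10)² − 4·(1/4)·(-169/80) = 1521/400 ; √disc = 39/20
  v_R = (−(13/10) + 39/20) / (2·(1/4)) = 13/10 m/s
check:
T_s = v_R/a_R = (13/10)/2 = 0.6500 s
reaction-phase robot travel = 1.3000·0.3000 = 0.3900 m
braking distance = 1.3000²/(2·2.0000) = 0.4225 m
person approaches 2.0000·(0.3000+0.6500) = 1.9000 m
residual clearance needed = 0.2500+0.0800+0.0100 = 0.3400 m
sum ≈ 0.3900+0.4225+1.9000+0.3400 ≈ 3.0525 m = S ✓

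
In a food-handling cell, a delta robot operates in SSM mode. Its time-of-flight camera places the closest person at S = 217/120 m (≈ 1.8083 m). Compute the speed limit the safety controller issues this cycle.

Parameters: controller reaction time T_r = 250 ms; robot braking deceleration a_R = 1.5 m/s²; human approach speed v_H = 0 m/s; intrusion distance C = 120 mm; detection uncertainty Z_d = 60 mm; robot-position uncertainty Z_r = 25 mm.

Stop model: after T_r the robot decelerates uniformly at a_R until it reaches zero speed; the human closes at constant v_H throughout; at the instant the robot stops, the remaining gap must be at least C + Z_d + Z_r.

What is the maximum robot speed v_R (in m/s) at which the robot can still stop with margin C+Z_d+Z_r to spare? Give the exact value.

at the boundary: (1/3)·v² + (1/4)·v + (-481/300) = 0
  disc = (1/4)² − 4·(1/3)·(-481/300) = 7921/3600 ; √disc = 89/60
  v_R = (−(1/4) + 89/60) / (2·(1/3)) = 37/20 m/s
check:
braking lasts T_s = (37/20)/(3/2) = 1.2333 s
reaction-phase robot travel = 1.8500·0.2500 = 0.4625 m
braking distance = 1.8500²/(2·1.5000) = 1.1408 m
person approaches 0.0000·(0.2500+1.2333) = 0.0000 m
residual clearance needed = 0.1200+0.0600+0.0250 = 0.2050 m
sum ≈ 0.4625+1.1408+0.0000+0.2050 ≈ 1.8083 m = S ✓

v_R_max = 37/20 m/s = 1.8500 m/s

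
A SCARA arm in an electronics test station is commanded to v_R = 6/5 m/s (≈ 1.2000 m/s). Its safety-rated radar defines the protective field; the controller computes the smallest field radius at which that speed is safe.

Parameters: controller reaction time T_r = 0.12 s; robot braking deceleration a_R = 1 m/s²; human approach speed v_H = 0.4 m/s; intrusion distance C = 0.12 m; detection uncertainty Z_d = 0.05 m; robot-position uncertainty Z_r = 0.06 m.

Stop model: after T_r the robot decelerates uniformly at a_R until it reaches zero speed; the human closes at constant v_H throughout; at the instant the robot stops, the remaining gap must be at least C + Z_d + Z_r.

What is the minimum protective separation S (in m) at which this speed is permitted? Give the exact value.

S_min = 811/500 m = 1.6220 m

braking lasts T_s = (6/5)/1 = 1.2000 s
robot in T_r: 1.2000·0.1200 = 0.1440 m
braking distance = 1.2000²/(2·1.0000) = 0.7200 m
human over T_r+T_s: 0.4000·(0.1200+1.2000) = 0.5280 m
C+Z_d+Z_r = 0.1200+0.0500+0.0600 = 0.2300 m
S_min ≈ 0.1440+0.7200+0.5280+0.2300  ⇒  S_min = 811/500 m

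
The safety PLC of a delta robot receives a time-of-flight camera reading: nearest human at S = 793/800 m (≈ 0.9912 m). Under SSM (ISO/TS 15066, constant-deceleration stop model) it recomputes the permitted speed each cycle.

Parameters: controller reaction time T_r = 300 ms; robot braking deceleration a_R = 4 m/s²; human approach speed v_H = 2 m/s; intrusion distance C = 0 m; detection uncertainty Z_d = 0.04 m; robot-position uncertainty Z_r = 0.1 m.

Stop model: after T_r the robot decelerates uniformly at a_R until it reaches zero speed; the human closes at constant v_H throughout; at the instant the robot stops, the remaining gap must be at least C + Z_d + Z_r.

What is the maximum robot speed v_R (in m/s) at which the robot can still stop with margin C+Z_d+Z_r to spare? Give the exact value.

v_R_max = 3/10 m/s = 0.3000 m/s

quadratic (1/8)·v² + (4/5)·v + (-201/800) = 0
  disc = (4/5)² − 4·(1/8)·(-201/800) = 49/64 ; √disc = 7/8
  v_R = (−(4/5) + 7/8) / (2·(1/8)) = 3/10 m/s
check:
T_s = v_R/a_R = (3/10)/4 = 0.0750 s
robot covers v_R·T_r = 0.3000·0.3000 = 0.0900 m before braking
braking distance = 0.3000²/(2·4.0000) = 0.0112 m
human over T_r+T_s: 2.0000·(0.3000+0.0750) = 0.7500 m
C+Z_d+Z_r = 0.0000+0.0400+0.1000 = 0.1400 m
sum ≈ 0.0900+0.0112+0.7500+0.1400 ≈ 0.9912 m = S ✓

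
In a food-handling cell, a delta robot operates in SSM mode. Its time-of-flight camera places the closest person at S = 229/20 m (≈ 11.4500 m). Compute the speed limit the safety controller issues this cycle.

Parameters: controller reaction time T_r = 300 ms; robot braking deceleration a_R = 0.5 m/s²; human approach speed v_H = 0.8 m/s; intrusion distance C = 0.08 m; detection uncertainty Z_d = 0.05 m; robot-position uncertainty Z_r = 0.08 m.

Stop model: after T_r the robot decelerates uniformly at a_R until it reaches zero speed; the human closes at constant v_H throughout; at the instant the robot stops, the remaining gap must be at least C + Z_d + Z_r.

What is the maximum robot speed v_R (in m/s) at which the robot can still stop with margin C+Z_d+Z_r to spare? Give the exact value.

v_R_max = 5/2 m/s = 2.5000 m/s

quadratic (1)·v² + (19/10)·v + (-11) = 0
  disc = (19/10)² − 4·(1)·(-11) = 4761/100 ; √disc = 69/10
  v_R = (−(19/10) + 69/10) / (2·(1)) = 5/2 m/s
check:
T_s = v_R/a_R = (5/2)/(1/2) = 5.0000 s
robot covers v_R·T_r = 2.5000·0.3000 = 0.7500 m before braking
robot covers 2.5000·5.0000 − ½·0.5000·5.0000² = 6.2500 m while stopping
person approaches 0.8000·(0.3000+5.0000) = 4.2400 m
margins: 0.0800+0.0500+0.0800 = 0.2100 m
sum ≈ 0.7500+6.2500+4.2400+0.2100 ≈ 11.4500 m = S ✓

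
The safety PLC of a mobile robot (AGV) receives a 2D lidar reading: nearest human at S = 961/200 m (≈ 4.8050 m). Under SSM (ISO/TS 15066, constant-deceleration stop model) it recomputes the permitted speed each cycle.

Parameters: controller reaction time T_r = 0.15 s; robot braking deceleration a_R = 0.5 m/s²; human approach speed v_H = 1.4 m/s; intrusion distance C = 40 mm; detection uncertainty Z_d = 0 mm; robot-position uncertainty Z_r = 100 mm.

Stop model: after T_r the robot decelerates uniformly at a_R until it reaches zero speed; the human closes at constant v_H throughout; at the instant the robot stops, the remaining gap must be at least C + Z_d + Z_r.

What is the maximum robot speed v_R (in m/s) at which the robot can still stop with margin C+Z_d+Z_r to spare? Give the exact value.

v_R_max = 11/10 m/s = 1.1000 m/s

quadratic (1)·v² + (59/20)·v + (-891/200) = 0
  disc = (59/20)² − 4·(1)·(-891/200) = 10609/400 ; √disc = 103/20
  v_R = (−(59/20) + 103/20) / (2·(1)) = 11/10 m/s
check:
braking lasts T_s = (11/10)/(1/2) = 2.2000 s
robot covers v_R·T_r = 1.1000·0.1500 = 0.1650 m before braking
robot under decel: 1.1000²/(2·0.5000) = 1.2100 m
human over T_r+T_s: 1.4000·(0.1500+2.2000) = 3.2900 m
residual clearance needed = 0.0400+0.0000+0.1000 = 0.1400 m
sum ≈ 0.1650+1.2100+3.2900+0.1400 ≈ 4.8050 m = S ✓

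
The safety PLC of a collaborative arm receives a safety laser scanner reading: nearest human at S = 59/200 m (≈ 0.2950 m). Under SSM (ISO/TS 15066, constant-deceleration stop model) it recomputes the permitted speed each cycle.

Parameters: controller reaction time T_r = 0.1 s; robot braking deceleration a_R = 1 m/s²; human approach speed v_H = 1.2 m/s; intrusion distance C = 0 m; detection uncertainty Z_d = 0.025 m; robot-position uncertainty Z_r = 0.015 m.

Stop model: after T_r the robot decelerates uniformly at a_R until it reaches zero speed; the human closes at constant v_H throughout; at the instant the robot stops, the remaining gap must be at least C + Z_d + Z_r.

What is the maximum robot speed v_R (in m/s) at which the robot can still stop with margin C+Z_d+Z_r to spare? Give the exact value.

v_R_max = 1/10 m/s = 0.1000 m/s

collect terms ⇒ (1/2)·v_R² + (13/10)·v_R + (-27/200) = 0
  disc = (13/10)² − 4·(1/2)·(-27/200) = 49/25 ; √disc = 7/5
  v_R = (−(13/10) + 7/5) / (2·(1/2)) = 1/10 m/s
check:
T_s = v_R/a_R = (1/10)/1 = 0.1000 s
robot in T_r: 0.1000·0.1000 = 0.0100 m
braking distance = 0.1000²/(2·1.0000) = 0.0050 m
human over T_r+T_s: 1.2000·(0.1000+0.1000) = 0.2400 m
margins: 0.0000+0.0250+0.0150 = 0.0400 m
sum ≈ 0.0100+0.0050+0.2400+0.0400 ≈ 0.2950 m = S ✓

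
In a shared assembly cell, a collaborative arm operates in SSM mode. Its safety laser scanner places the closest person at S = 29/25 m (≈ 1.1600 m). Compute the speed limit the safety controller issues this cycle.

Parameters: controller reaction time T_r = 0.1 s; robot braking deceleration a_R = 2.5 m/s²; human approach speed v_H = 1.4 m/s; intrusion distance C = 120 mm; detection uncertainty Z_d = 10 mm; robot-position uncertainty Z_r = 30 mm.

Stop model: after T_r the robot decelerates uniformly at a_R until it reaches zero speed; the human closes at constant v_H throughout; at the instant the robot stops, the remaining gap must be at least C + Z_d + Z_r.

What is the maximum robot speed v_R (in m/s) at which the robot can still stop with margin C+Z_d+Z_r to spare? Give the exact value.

quadratic (1/5)·v² + (33/50)·v + (-43/50) = 0
  disc = (33/50)² − 4·(1/5)·(-43/50) = 2809/2500 ; √disc = 53/50
  v_R = (−(33/50) + 53/50) / (2·(1/5)) = 1 m/s
check:
braking lasts T_s = 1/(5/2) = 0.4000 s
robot covers v_R·T_r = 1.0000·0.1000 = 0.1000 m before braking
robot covers 1.0000·0.4000 − ½·2.5000·0.4000² = 0.2000 m while stopping
person approaches 1.4000·(0.1000+0.4000) = 0.7000 m
C+Z_d+Z_r = 0.1200+0.0100+0.0300 = 0.1600 m
sum ≈ 0.1000+0.2000+0.7000+0.1600 ≈ 1.1600 m = S ✓

v_R_max = 1 m/s = 1.0000 m/s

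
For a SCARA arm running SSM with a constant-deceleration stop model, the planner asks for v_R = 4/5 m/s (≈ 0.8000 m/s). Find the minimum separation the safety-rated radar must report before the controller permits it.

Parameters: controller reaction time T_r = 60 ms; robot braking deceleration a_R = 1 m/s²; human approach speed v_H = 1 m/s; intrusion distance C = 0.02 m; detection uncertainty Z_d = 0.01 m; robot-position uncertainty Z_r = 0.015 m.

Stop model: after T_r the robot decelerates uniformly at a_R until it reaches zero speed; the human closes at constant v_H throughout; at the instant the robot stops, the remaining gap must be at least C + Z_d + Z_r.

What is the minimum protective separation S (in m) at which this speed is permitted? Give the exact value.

S_min = 1273/1000 m = 1.2730 m

T_s = v_R/a_R = (4/5)/1 = 0.8000 s
robot covers v_R·T_r = 0.8000·0.0600 = 0.0480 m before braking
braking distance = 0.8000²/(2·1.0000) = 0.3200 m
person approaches 1.0000·(0.0600+0.8000) = 0.8600 m
residual clearance needed = 0.0200+0.0100+0.0150 = 0.0450 m
S_min ≈ 0.0480+0.3200+0.8600+0.0450  ⇒  S_min = 1273/1000 m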